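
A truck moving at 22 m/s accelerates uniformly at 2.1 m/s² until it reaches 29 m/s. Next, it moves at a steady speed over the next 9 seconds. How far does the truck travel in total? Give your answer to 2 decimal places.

Phase 1 (accelerating): v₀ = 22.0 m/s, a = 2.1 m/s².
v = v₀ + at → t = (29 − 22.0) / 2.1 = 3.33 s
v² = v₀² + 2aΔx → Δx = (29² − 22.0²)/(2·2.1) = 85.0 m

Phase 2 (constant speed): v₀ = 29.0 m/s, a = 0 m/s².
v = v₀ + at = 29.0 + (0)(9) = 29.0 m/s
Δx = v₀t + ½at² = 29.0·9 + 0.5·0·9² = 261 m
Total distance = 85.0 + 261 = 346 m

346.00 m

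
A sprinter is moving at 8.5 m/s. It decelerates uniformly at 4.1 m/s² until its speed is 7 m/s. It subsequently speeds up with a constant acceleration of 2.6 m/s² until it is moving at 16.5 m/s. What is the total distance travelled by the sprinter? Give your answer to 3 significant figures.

45.8 m

Phase 1 (decelerating): v₀ = 8.50 m/s, a = -4.1 m/s².
v = v₀ + at → t = (7 − 8.50) / -4.1 = 0.366 s
v² = v₀² + 2aΔx → Δx = (7² − 8.50²)/(2·-4.1) = 2.84 m

Phase 2 (accelerating): v₀ = 7.00 m/s, a = 2.6 m/s².
v = v₀ + at → t = (16.5 − 7.00) / 2.6 = 3.65 s
v² = v₀² + 2aΔx → Δx = (16.5² − 7.00²)/(2·2.6) = 42.9 m
Total distance = 2.84 + 42.9 = 45.8 m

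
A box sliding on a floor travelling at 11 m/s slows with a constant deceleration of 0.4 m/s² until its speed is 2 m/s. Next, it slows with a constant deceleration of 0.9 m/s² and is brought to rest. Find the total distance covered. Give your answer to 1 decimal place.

Phase 1 (decelerating): v₀ = 11.0 m/s, a = -0.4 m/s².
v = v₀ + at → t = (2 − 11.0) / -0.4 = 22.5 s
v² = v₀² + 2aΔx → Δx = (2² − 11.0²)/(2·-0.4) = 146 m

Phase 2 (decelerating): v₀ = 2.00 m/s, a = -0.9 m/s².
v = v₀ + at → t = (0 − 2.00) / -0.9 = 2.22 s
v² = v₀² + 2aΔx → Δx = (0² − 2.00²)/(2·-0.9) = 2.22 m
Total distance = 146 + 2.22 = 148 m

148.5 m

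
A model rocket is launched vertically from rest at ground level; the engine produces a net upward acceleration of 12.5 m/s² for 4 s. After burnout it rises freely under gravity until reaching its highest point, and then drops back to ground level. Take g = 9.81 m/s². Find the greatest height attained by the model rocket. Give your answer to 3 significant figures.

227 m

Phase 1 (powered ascent): v₀ = 0 m/s, a = 12.5 m/s².
v = v₀ + at = 0 + (12.5)(4) = 50.0 m/s
Δx = v₀t + ½at² = 0·4 + 0.5·12.5·4² = 100 m

Phase 2 (coasting upward): v₀ = 50.0 m/s, a = -9.81 m/s².
v = v₀ + at → t = (0 − 50.0) / -9.81 = 5.10 s
v² = v₀² + 2aΔx → Δx = (0² − 50.0²)/(2·-9.81) = 127 m
Maximum height = 100 + 127 = 227 m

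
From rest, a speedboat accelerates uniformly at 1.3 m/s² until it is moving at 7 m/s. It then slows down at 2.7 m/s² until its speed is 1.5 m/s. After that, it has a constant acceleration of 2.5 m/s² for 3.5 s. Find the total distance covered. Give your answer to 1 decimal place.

Phase 1 (accelerating): v₀ = 0 m/s, a = 1.3 m/s².
v = v₀ + at → t = (7 − 0) / 1.3 = 5.38 s
v² = v₀² + 2aΔx → Δx = (7² − 0²)/(2·1.3) = 18.8 m

Phase 2 (decelerating): v₀ = 7.00 m/s, a = -2.7 m/s².
v = v₀ + at → t = (1.5 − 7.00) / -2.7 = 2.04 s
v² = v₀² + 2aΔx → Δx = (1.5² − 7.00²)/(2·-2.7) = 8.66 m

Phase 3 (accelerating): v₀ = 1.50 m/s, a = 2.5 m/s².
v = v₀ + at = 1.50 + (2.5)(3.5) = 10.2 m/s
Δx = v₀t + ½at² = 1.50·3.5 + 0.5·2.5·3.5² = 20.6 m
Total distance = 18.8 + 8.66 + 20.6 = 48.1 m

48.1 m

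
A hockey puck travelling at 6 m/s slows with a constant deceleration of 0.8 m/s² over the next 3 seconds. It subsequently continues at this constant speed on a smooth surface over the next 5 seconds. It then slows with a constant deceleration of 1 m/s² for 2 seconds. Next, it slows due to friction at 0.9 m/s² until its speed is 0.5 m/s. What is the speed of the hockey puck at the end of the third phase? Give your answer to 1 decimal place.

1.6 m/s

Phase 1 (decelerating): v₀ = 6.00 m/s, a = -0.8 m/s².
v = v₀ + at = 6.00 + (-0.8)(3) = 3.60 m/s
Δx = v₀t + ½at² = 6.00·3 + 0.5·-0.8·3² = 14.4 m

Phase 2 (constant speed): v₀ = 3.60 m/s, a = 0 m/s².
v = v₀ + at = 3.60 + (0)(5) = 3.60 m/s
Δx = v₀t + ½at² = 3.60·5 + 0.5·0·5² = 18.0 m

Phase 3 (decelerating): v₀ = 3.60 m/s, a = -1 m/s².
v = v₀ + at = 3.60 + (-1)(2) = 1.60 m/s
Δx = v₀t + ½at² = 3.60·2 + 0.5·-1·2² = 5.20 m
Speed at end of phase 3 = 1.60 m/s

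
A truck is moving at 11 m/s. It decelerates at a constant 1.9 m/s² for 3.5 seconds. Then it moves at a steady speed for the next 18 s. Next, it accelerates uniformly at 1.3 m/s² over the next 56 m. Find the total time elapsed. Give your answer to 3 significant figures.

28.0 s

Phase 1 (decelerating): v₀ = 11.0 m/s, a = -1.9 m/s².
v = v₀ + at = 11.0 + (-1.9)(3.5) = 4.35 m/s
Δx = v₀t + ½at² = 11.0·3.5 + 0.5·-1.9·3.5² = 26.9 m

Phase 2 (constant speed): v₀ = 4.35 m/s, a = 0 m/s².
v = v₀ + at = 4.35 + (0)(18) = 4.35 m/s
Δx = v₀t + ½at² = 4.35·18 + 0.5·0·18² = 78.3 m

Phase 3 (accelerating): v₀ = 4.35 m/s, a = 1.3 m/s².
v² = v₀² + 2aΔx = 4.35² + 2·1.3·56 = 165 → v = 12.8 m/s
t = (v − v₀)/a = (12.8 − 4.35)/1.3 = 6.52 s
Total time = 3.50 + 18.0 + 6.52 = 28.0 s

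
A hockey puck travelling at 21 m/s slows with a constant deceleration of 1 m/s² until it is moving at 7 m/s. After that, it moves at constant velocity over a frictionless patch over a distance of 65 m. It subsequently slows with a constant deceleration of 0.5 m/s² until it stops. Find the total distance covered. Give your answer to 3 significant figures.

Phase 1 (decelerating): v₀ = 21.0 m/s, a = -1 m/s².
v = v₀ + at → t = (7 − 21.0) / -1 = 14.0 s
v² = v₀² + 2aΔx → Δx = (7² − 21.0²)/(2·-1) = 196 m

Phase 2 (constant speed): v₀ = 7.00 m/s, a = 0 m/s².
Constant speed: t = d/v = 65/7.00 = 9.29 s

Phase 3 (decelerating): v₀ = 7.00 m/s, a = -0.5 m/s².
v = v₀ + at → t = (0 − 7.00) / -0.5 = 14.0 s
v² = v₀² + 2aΔx → Δx = (0² − 7.00²)/(2·-0.5) = 49.0 m
Total distance = 196 + 65.0 + 49.0 = 310 m

310 m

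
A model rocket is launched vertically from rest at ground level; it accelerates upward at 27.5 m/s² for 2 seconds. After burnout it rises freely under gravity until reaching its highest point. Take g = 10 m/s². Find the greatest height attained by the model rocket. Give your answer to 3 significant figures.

206 m

Phase 1 (powered ascent): v₀ = 0 m/s, a = 27.5 m/s².
v = v₀ + at = 0 + (27.5)(2) = 55.0 m/s
Δx = v₀t + ½at² = 0·2 + 0.5·27.5·2² = 55.0 m

Phase 2 (coasting upward): v₀ = 55.0 m/s, a = -10 m/s².
v = v₀ + at → t = (0 − 55.0) / -10 = 5.50 s
v² = v₀² + 2aΔx → Δx = (0² − 55.0²)/(2·-10) = 151 m
Maximum height = 55.0 + 151 = 206 m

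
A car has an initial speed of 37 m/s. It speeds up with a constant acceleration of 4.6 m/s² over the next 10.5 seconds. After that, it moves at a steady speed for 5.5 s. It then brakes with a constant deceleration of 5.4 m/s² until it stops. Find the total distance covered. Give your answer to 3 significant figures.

Phase 1 (accelerating): v₀ = 37.0 m/s, a = 4.6 m/s².
v = v₀ + at = 37.0 + (4.6)(10.5) = 85.3 m/s
Δx = v₀t + ½at² = 37.0·10.5 + 0.5·4.6·10.5² = 642 m

Phase 2 (constant speed): v₀ = 85.3 m/s, a = 0 m/s².
v = v₀ + at = 85.3 + (0)(5.5) = 85.3 m/s
Δx = v₀t + ½at² = 85.3·5.5 + 0.5·0·5.5² = 469 m

Phase 3 (decelerating): v₀ = 85.3 m/s, a = -5.4 m/s².
v = v₀ + at → t = (0 − 85.3) / -5.4 = 15.8 s
v² = v₀² + 2aΔx → Δx = (0² − 85.3²)/(2·-5.4) = 674 m
Total distance = 642 + 469 + 674 = 1780 m

1780 m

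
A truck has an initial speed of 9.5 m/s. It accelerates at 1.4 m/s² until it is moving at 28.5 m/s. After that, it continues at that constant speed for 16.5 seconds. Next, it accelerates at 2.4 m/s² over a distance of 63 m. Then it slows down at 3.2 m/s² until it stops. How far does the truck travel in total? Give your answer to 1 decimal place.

Phase 1 (accelerating): v₀ = 9.50 m/s, a = 1.4 m/s².
v = v₀ + at → t = (28.5 − 9.50) / 1.4 = 13.6 s
v² = v₀² + 2aΔx → Δx = (28.5² − 9.50²)/(2·1.4) = 258 m

Phase 2 (constant speed): v₀ = 28.5 m/s, a = 0 m/s².
v = v₀ + at = 28.5 + (0)(16.5) = 28.5 m/s
Δx = v₀t + ½at² = 28.5·16.5 + 0.5·0·16.5² = 470 m

Phase 3 (accelerating): v₀ = 28.5 m/s, a = 2.4 m/s².
v² = v₀² + 2aΔx = 28.5² + 2·2.4·63 = 1110 → v = 33.4 m/s
t = (v − v₀)/a = (33.4 − 28.5)/2.4 = 2.04 s

Phase 4 (decelerating): v₀ = 33.4 m/s, a = -3.2 m/s².
v = v₀ + at → t = (0 − 33.4) / -3.2 = 10.4 s
v² = v₀² + 2aΔx → Δx = (0² − 33.4²)/(2·-3.2) = 174 m
Total distance = 258 + 470 + 63.0 + 174 = 965 m

965.3 m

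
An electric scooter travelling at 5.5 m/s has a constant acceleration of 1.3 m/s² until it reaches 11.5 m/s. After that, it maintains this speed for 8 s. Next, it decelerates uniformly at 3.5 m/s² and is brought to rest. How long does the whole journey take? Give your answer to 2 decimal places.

Phase 1 (accelerating): v₀ = 5.50 m/s, a = 1.3 m/s².
v = v₀ + at → t = (11.5 − 5.50) / 1.3 = 4.62 s
v² = v₀² + 2aΔx → Δx = (11.5² − 5.50²)/(2·1.3) = 39.2 m

Phase 2 (constant speed): v₀ = 11.5 m/s, a = 0 m/s².
v = v₀ + at = 11.5 + (0)(8) = 11.5 m/s
Δx = v₀t + ½at² = 11.5·8 + 0.5·0·8² = 92.0 m

Phase 3 (decelerating): v₀ = 11.5 m/s, a = -3.5 m/s².
v = v₀ + at → t = (0 − 11.5) / -3.5 = 3.29 s
v² = v₀² + 2aΔx → Δx = (0² − 11.5²)/(2·-3.5) = 18.9 m
Total time = 4.62 + 8.00 + 3.29 = 15.9 s

15.90 s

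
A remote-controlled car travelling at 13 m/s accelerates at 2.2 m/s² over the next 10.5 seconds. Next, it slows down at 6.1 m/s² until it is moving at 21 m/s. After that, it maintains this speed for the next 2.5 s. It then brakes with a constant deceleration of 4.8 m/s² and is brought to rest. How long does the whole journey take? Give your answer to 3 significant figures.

Phase 1 (accelerating): v₀ = 13.0 m/s, a = 2.2 m/s².
v = v₀ + at = 13.0 + (2.2)(10.5) = 36.1 m/s
Δx = v₀t + ½at² = 13.0·10.5 + 0.5·2.2·10.5² = 258 m

Phase 2 (decelerating): v₀ = 36.1 m/s, a = -6.1 m/s².
v = v₀ + at → t = (21 − 36.1) / -6.1 = 2.48 s
v² = v₀² + 2aΔx → Δx = (21² − 36.1²)/(2·-6.1) = 70.7 m

Phase 3 (constant speed): v₀ = 21.0 m/s, a = 0 m/s².
v = v₀ + at = 21.0 + (0)(2.5) = 21.0 m/s
Δx = v₀t + ½at² = 21.0·2.5 + 0.5·0·2.5² = 52.5 m

Phase 4 (decelerating): v₀ = 21.0 m/s, a = -4.8 m/s².
v = v₀ + at → t = (0 − 21.0) / -4.8 = 4.38 s
v² = v₀² + 2aΔx → Δx = (0² − 21.0²)/(2·-4.8) = 45.9 m
Total time = 10.5 + 2.48 + 2.50 + 4.38 = 19.9 s

19.9 s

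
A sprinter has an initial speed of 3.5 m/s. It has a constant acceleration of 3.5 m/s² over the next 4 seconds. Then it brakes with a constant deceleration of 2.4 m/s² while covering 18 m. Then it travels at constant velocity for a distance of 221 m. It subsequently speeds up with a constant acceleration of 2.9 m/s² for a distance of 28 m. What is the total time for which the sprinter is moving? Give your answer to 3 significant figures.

Phase 1 (accelerating): v₀ = 3.50 m/s, a = 3.5 m/s².
v = v₀ + at = 3.50 + (3.5)(4) = 17.5 m/s
Δx = v₀t + ½at² = 3.50·4 + 0.5·3.5·4² = 42.0 m

Phase 2 (decelerating): v₀ = 17.5 m/s, a = -2.4 m/s².
v² = v₀² + 2aΔx = 17.5² + 2·-2.4·18 = 220 → v = 14.8 m/s
t = (v − v₀)/a = (14.8 − 17.5)/-2.4 = 1.11 s

Phase 3 (constant speed): v₀ = 14.8 m/s, a = 0 m/s².
Constant speed: t = d/v = 221/14.8 = 14.9 s

Phase 4 (accelerating): v₀ = 14.8 m/s, a = 2.9 m/s².
v² = v₀² + 2aΔx = 14.8² + 2·2.9·28 = 382 → v = 19.6 m/s
t = (v − v₀)/a = (19.6 − 14.8)/2.9 = 1.63 s
Total time = 4.00 + 1.11 + 14.9 + 1.63 = 21.6 s

21.6 s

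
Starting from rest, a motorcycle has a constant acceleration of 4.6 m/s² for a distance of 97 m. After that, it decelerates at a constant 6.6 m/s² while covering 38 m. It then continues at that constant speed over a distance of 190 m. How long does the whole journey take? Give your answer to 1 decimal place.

Phase 1 (accelerating): v₀ = 0 m/s, a = 4.6 m/s².
v² = v₀² + 2aΔx = 0² + 2·4.6·97 = 892 → v = 29.9 m/s
t = (v − v₀)/a = (29.9 − 0)/4.6 = 6.49 s

Phase 2 (decelerating): v₀ = 29.9 m/s, a = -6.6 m/s².
v² = v₀² + 2aΔx = 29.9² + 2·-6.6·38 = 391 → v = 19.8 m/s
t = (v − v₀)/a = (19.8 − 29.9)/-6.6 = 1.53 s

Phase 3 (constant speed): v₀ = 19.8 m/s, a = 0 m/s².
Constant speed: t = d/v = 190/19.8 = 9.61 s
Total time = 6.49 + 1.53 + 9.61 = 17.6 s

17.6 s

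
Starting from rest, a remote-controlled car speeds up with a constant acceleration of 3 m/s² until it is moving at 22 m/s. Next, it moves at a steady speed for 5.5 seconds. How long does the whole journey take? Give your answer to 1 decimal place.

12.8 s

Phase 1 (accelerating): v₀ = 0 m/s, a = 3 m/s².
v = v₀ + at → t = (22 − 0) / 3 = 7.33 s
v² = v₀² + 2aΔx → Δx = (22² − 0²)/(2·3) = 80.7 m

Phase 2 (constant speed): v₀ = 22.0 m/s, a = 0 m/s².
v = v₀ + at = 22.0 + (0)(5.5) = 22.0 m/s
Δx = v₀t + ½at² = 22.0·5.5 + 0.5·0·5.5² = 121 m
Total time = 7.33 + 5.50 = 12.8 s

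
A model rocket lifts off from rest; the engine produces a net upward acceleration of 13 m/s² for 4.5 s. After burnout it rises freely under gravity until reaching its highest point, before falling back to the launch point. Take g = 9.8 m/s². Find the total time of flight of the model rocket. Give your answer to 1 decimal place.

18.4 s

Phase 1 (powered ascent): v₀ = 0 m/s, a = 13 m/s².
v = v₀ + at = 0 + (13)(4.5) = 58.5 m/s
Δx = v₀t + ½at² = 0·4.5 + 0.5·13·4.5² = 132 m

Phase 2 (coasting upward): v₀ = 58.5 m/s, a = -9.8 m/s².
v = v₀ + at → t = (0 − 58.5) / -9.8 = 5.97 s
v² = v₀² + 2aΔx → Δx = (0² − 58.5²)/(2·-9.8) = 175 m

Phase 3 (free fall): v₀ = 0 m/s, a = -9.8 m/s².
Falls 306 m from rest: t = √(2·306/9.8) = 7.91 s; v = g·t = 77.5 m/s.
Total time = 4.50 + 5.97 + 7.91 = 18.4 s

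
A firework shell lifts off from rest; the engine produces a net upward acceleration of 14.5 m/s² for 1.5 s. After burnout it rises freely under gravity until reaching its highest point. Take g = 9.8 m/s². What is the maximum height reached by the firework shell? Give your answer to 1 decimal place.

Phase 1 (powered ascent): v₀ = 0 m/s, a = 14.5 m/s².
v = v₀ + at = 0 + (14.5)(1.5) = 21.8 m/s
Δx = v₀t + ½at² = 0·1.5 + 0.5·14.5·1.5² = 16.3 m

Phase 2 (coasting upward): v₀ = 21.8 m/s, a = -9.8 m/s².
v = v₀ + at → t = (0 − 21.8) / -9.8 = 2.22 s
v² = v₀² + 2aΔx → Δx = (0² − 21.8²)/(2·-9.8) = 24.1 m
Maximum height = 16.3 + 24.1 = 40.4 m

40.4 m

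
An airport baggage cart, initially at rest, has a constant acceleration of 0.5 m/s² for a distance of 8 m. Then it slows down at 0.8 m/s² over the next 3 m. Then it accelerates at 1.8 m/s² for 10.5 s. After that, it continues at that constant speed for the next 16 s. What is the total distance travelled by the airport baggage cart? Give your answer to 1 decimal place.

460.0 m

Phase 1 (accelerating): v₀ = 0 m/s, a = 0.5 m/s².
v² = v₀² + 2aΔx = 0² + 2·0.5·8 = 8.00 → v = 2.83 m/s
t = (v − v₀)/a = (2.83 − 0)/0.5 = 5.66 s

Phase 2 (decelerating): v₀ = 2.83 m/s, a = -0.8 m/s².
v² = v₀² + 2aΔx = 2.83² + 2·-0.8·3 = 3.20 → v = 1.79 m/s
t = (v − v₀)/a = (1.79 − 2.83)/-0.8 = 1.30 s

Phase 3 (accelerating): v₀ = 1.79 m/s, a = 1.8 m/s².
v = v₀ + at = 1.79 + (1.8)(10.5) = 20.7 m/s
Δx = v₀t + ½at² = 1.79·10.5 + 0.5·1.8·10.5² = 118 m

Phase 4 (constant speed): v₀ = 20.7 m/s, a = 0 m/s².
v = v₀ + at = 20.7 + (0)(16) = 20.7 m/s
Δx = v₀t + ½at² = 20.7·16 + 0.5·0·16² = 331 m
Total distance = 8.00 + 3.00 + 118 + 331 = 460 m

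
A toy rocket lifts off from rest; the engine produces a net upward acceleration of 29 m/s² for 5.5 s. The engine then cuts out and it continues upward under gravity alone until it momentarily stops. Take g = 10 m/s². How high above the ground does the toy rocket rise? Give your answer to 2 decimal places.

1710.64 m

Phase 1 (powered ascent): v₀ = 0 m/s, a = 29 m/s².
v = v₀ + at = 0 + (29)(5.5) = 160 m/s
Δx = v₀t + ½at² = 0·5.5 + 0.5·29·5.5² = 439 m

Phase 2 (coasting upward): v₀ = 160 m/s, a = -10 m/s².
v = v₀ + at → t = (0 − 160) / -10 = 15.9 s
v² = v₀² + 2aΔx → Δx = (0² − 160²)/(2·-10) = 1270 m
Maximum height = 439 + 1270 = 1710 m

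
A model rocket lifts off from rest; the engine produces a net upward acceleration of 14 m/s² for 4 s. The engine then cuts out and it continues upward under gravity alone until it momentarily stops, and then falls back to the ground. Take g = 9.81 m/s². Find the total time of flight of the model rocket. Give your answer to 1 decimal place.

17.2 s

Phase 1 (powered ascent): v₀ = 0 m/s, a = 14 m/s².
v = v₀ + at = 0 + (14)(4) = 56.0 m/s
Δx = v₀t + ½at² = 0·4 + 0.5·14·4² = 112 m

Phase 2 (coasting upward): v₀ = 56.0 m/s, a = -9.81 m/s².
v = v₀ + at → t = (0 − 56.0) / -9.81 = 5.71 s
v² = v₀² + 2aΔx → Δx = (0² − 56.0²)/(2·-9.81) = 160 m

Phase 3 (free fall): v₀ = 0 m/s, a = -9.81 m/s².
Falls 272 m from rest: t = √(2·272/9.81) = 7.44 s; v = g·t = 73.0 m/s.
Total time = 4.00 + 5.71 + 7.44 = 17.2 s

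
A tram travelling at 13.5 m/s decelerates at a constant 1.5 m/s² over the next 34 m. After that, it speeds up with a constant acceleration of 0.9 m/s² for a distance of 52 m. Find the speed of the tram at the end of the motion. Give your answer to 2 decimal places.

13.19 m/s

Phase 1 (decelerating): v₀ = 13.5 m/s, a = -1.5 m/s².
v² = v₀² + 2aΔx = 13.5² + 2·-1.5·34 = 80.2 → v = 8.96 m/s
t = (v − v₀)/a = (8.96 − 13.5)/-1.5 = 3.03 s

Phase 2 (accelerating): v₀ = 8.96 m/s, a = 0.9 m/s².
v² = v₀² + 2aΔx = 8.96² + 2·0.9·52 = 174 → v = 13.2 m/s
t = (v − v₀)/a = (13.2 − 8.96)/0.9 = 4.70 s
Final speed = 13.2 m/s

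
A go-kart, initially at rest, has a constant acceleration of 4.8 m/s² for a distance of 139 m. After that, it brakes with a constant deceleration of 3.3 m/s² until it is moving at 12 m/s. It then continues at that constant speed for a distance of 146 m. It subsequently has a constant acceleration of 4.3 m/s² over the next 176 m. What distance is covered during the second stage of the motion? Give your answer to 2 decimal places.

180.36 m

Phase 1 (accelerating): v₀ = 0 m/s, a = 4.8 m/s².
v² = v₀² + 2aΔx = 0² + 2·4.8·139 = 1330 → v = 36.5 m/s
t = (v − v₀)/a = (36.5 − 0)/4.8 = 7.61 s

Phase 2 (decelerating): v₀ = 36.5 m/s, a = -3.3 m/s².
v = v₀ + at → t = (12 − 36.5) / -3.3 = 7.43 s
v² = v₀² + 2aΔx → Δx = (12² − 36.5²)/(2·-3.3) = 180 m
Distance in phase 2 = 180 m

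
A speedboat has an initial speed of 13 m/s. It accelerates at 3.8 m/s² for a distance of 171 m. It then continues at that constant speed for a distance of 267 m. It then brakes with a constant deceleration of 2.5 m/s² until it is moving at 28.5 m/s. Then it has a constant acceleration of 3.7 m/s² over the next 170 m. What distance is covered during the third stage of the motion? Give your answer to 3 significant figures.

131 m

Phase 1 (accelerating): v₀ = 13.0 m/s, a = 3.8 m/s².
v² = v₀² + 2aΔx = 13.0² + 2·3.8·171 = 1470 → v = 38.3 m/s
t = (v − v₀)/a = (38.3 − 13.0)/3.8 = 6.66 s

Phase 2 (constant speed): v₀ = 38.3 m/s, a = 0 m/s².
Constant speed: t = d/v = 267/38.3 = 6.97 s

Phase 3 (decelerating): v₀ = 38.3 m/s, a = -2.5 m/s².
v = v₀ + at → t = (28.5 − 38.3) / -2.5 = 3.93 s
v² = v₀² + 2aΔx → Δx = (28.5² − 38.3²)/(2·-2.5) = 131 m
Distance in phase 3 = 131 m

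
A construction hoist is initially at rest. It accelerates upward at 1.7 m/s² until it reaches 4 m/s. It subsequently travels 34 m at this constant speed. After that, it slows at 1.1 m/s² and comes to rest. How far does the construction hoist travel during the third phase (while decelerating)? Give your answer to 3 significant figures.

7.27 m

Phase 1 (accelerating): v₀ = 0 m/s, a = 1.7 m/s².
v = v₀ + at → t = (4 − 0) / 1.7 = 2.35 s
v² = v₀² + 2aΔx → Δx = (4² − 0²)/(2·1.7) = 4.71 m

Phase 2 (constant speed): v₀ = 4.00 m/s, a = 0 m/s².
Constant speed: t = d/v = 34/4.00 = 8.50 s

Phase 3 (decelerating): v₀ = 4.00 m/s, a = -1.1 m/s².
v = v₀ + at → t = (0 − 4.00) / -1.1 = 3.64 s
v² = v₀² + 2aΔx → Δx = (0² − 4.00²)/(2·-1.1) = 7.27 m
Distance in phase 3 = 7.27 m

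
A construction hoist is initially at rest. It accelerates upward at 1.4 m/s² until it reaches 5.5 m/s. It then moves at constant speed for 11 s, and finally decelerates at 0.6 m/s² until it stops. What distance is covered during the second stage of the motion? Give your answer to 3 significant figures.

60.5 m

Phase 1 (accelerating): v₀ = 0 m/s, a = 1.4 m/s².
v = v₀ + at → t = (5.5 − 0) / 1.4 = 3.93 s
v² = v₀² + 2aΔx → Δx = (5.5² − 0²)/(2·1.4) = 10.8 m

Phase 2 (constant speed): v₀ = 5.50 m/s, a = 0 m/s².
v = v₀ + at = 5.50 + (0)(11) = 5.50 m/s
Δx = v₀t + ½at² = 5.50·11 + 0.5·0·11² = 60.5 m
Distance in phase 2 = 60.5 m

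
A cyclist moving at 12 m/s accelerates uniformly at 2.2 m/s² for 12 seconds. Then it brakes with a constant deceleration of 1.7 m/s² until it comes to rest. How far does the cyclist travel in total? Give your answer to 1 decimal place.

Phase 1 (accelerating): v₀ = 12.0 m/s, a = 2.2 m/s².
v = v₀ + at = 12.0 + (2.2)(12) = 38.4 m/s
Δx = v₀t + ½at² = 12.0·12 + 0.5·2.2·12² = 302 m

Phase 2 (decelerating): v₀ = 38.4 m/s, a = -1.7 m/s².
v = v₀ + at → t = (0 − 38.4) / -1.7 = 22.6 s
v² = v₀² + 2aΔx → Δx = (0² − 38.4²)/(2·-1.7) = 434 m
Total distance = 302 + 434 = 736 m

736.1 m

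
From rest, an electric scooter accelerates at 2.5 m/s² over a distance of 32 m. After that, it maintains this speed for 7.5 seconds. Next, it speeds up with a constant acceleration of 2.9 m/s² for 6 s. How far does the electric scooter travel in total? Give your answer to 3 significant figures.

Phase 1 (accelerating): v₀ = 0 m/s, a = 2.5 m/s².
v² = v₀² + 2aΔx = 0² + 2·2.5·32 = 160 → v = 12.6 m/s
t = (v − v₀)/a = (12.6 − 0)/2.5 = 5.06 s

Phase 2 (constant speed): v₀ = 12.6 m/s, a = 0 m/s².
v = v₀ + at = 12.6 + (0)(7.5) = 12.6 m/s
Δx = v₀t + ½at² = 12.6·7.5 + 0.5·0·7.5² = 94.9 m

Phase 3 (accelerating): v₀ = 12.6 m/s, a = 2.9 m/s².
v = v₀ + at = 12.6 + (2.9)(6) = 30.0 m/s
Δx = v₀t + ½at² = 12.6·6 + 0.5·2.9·6² = 128 m
Total distance = 32.0 + 94.9 + 128 = 255 m

255 m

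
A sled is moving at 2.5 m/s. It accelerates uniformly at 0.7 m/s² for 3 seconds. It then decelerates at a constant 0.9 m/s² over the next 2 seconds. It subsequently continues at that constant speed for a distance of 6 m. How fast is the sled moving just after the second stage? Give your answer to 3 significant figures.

2.80 m/s

Phase 1 (accelerating): v₀ = 2.50 m/s, a = 0.7 m/s².
v = v₀ + at = 2.50 + (0.7)(3) = 4.60 m/s
Δx = v₀t + ½at² = 2.50·3 + 0.5·0.7·3² = 10.6 m

Phase 2 (decelerating): v₀ = 4.60 m/s, a = -0.9 m/s².
v = v₀ + at = 4.60 + (-0.9)(2) = 2.80 m/s
Δx = v₀t + ½at² = 4.60·2 + 0.5·-0.9·2² = 7.40 m
Speed at end of phase 2 = 2.80 m/s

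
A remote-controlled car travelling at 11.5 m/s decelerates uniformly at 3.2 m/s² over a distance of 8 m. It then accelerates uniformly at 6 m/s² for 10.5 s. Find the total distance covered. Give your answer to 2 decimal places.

433.28 m

Phase 1 (decelerating): v₀ = 11.5 m/s, a = -3.2 m/s².
v² = v₀² + 2aΔx = 11.5² + 2·-3.2·8 = 81.0 → v = 9.00 m/s
t = (v − v₀)/a = (9.00 − 11.5)/-3.2 = 0.780 s

Phase 2 (accelerating): v₀ = 9.00 m/s, a = 6 m/s².
v = v₀ + at = 9.00 + (6)(10.5) = 72.0 m/s
Δx = v₀t + ½at² = 9.00·10.5 + 0.5·6·10.5² = 425 m
Total distance = 8.00 + 425 = 433 m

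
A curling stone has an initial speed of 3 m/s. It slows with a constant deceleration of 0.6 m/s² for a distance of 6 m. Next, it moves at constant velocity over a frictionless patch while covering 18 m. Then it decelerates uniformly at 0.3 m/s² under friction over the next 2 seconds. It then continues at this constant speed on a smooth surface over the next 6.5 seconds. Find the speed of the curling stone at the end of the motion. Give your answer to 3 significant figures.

0.742 m/s

Phase 1 (decelerating): v₀ = 3.00 m/s, a = -0.6 m/s².
v² = v₀² + 2aΔx = 3.00² + 2·-0.6·6 = 1.80 → v = 1.34 m/s
t = (v − v₀)/a = (1.34 − 3.00)/-0.6 = 2.76 s

Phase 2 (constant speed): v₀ = 1.34 m/s, a = 0 m/s².
Constant speed: t = d/v = 18/1.34 = 13.4 s

Phase 3 (decelerating): v₀ = 1.34 m/s, a = -0.3 m/s².
v = v₀ + at = 1.34 + (-0.3)(2) = 0.742 m/s
Δx = v₀t + ½at² = 1.34·2 + 0.5·-0.3·2² = 2.08 m

Phase 4 (constant speed): v₀ = 0.742 m/s, a = 0 m/s².
v = v₀ + at = 0.742 + (0)(6.5) = 0.742 m/s
Δx = v₀t + ½at² = 0.742·6.5 + 0.5·0·6.5² = 4.82 m
Final speed = 0.742 m/s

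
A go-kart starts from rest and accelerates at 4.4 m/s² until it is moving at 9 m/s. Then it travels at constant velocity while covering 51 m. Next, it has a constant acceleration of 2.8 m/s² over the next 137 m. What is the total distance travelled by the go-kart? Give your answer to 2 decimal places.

197.20 m

Phase 1 (accelerating): v₀ = 0 m/s, a = 4.4 m/s².
v = v₀ + at → t = (9 − 0) / 4.4 = 2.05 s
v² = v₀² + 2aΔx → Δx = (9² − 0²)/(2·4.4) = 9.20 m

Phase 2 (constant speed): v₀ = 9.00 m/s, a = 0 m/s².
Constant speed: t = d/v = 51/9.00 = 5.67 s

Phase 3 (accelerating): v₀ = 9.00 m/s, a = 2.8 m/s².
v² = v₀² + 2aΔx = 9.00² + 2·2.8·137 = 848 → v = 29.1 m/s
t = (v − v₀)/a = (29.1 − 9.00)/2.8 = 7.19 s
Total distance = 9.20 + 51.0 + 137 = 197 m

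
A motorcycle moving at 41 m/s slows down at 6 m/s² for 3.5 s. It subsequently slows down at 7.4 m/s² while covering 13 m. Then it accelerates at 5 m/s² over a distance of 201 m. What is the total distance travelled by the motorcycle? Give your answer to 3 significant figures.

Phase 1 (decelerating): v₀ = 41.0 m/s, a = -6 m/s².
v = v₀ + at = 41.0 + (-6)(3.5) = 20.0 m/s
Δx = v₀t + ½at² = 41.0·3.5 + 0.5·-6·3.5² = 107 m

Phase 2 (decelerating): v₀ = 20.0 m/s, a = -7.4 m/s².
v² = v₀² + 2aΔx = 20.0² + 2·-7.4·13 = 208 → v = 14.4 m/s
t = (v − v₀)/a = (14.4 − 20.0)/-7.4 = 0.756 s

Phase 3 (accelerating): v₀ = 14.4 m/s, a = 5 m/s².
v² = v₀² + 2aΔx = 14.4² + 2·5·201 = 2220 → v = 47.1 m/s
t = (v − v₀)/a = (47.1 − 14.4)/5 = 6.54 s
Total distance = 107 + 13.0 + 201 = 321 m

321 m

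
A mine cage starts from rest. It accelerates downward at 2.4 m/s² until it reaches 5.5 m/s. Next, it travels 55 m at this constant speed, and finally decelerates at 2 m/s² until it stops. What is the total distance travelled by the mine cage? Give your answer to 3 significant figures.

68.9 m

Phase 1 (accelerating): v₀ = 0 m/s, a = 2.4 m/s².
v = v₀ + at → t = (5.5 − 0) / 2.4 = 2.29 s
v² = v₀² + 2aΔx → Δx = (5.5² − 0²)/(2·2.4) = 6.30 m

Phase 2 (constant speed): v₀ = 5.50 m/s, a = 0 m/s².
Constant speed: t = d/v = 55/5.50 = 10.0 s

Phase 3 (decelerating): v₀ = 5.50 m/s, a = -2 m/s².
v = v₀ + at → t = (0 − 5.50) / -2 = 2.75 s
v² = v₀² + 2aΔx → Δx = (0² − 5.50²)/(2·-2) = 7.56 m
Total distance = 6.30 + 55.0 + 7.56 = 68.9 m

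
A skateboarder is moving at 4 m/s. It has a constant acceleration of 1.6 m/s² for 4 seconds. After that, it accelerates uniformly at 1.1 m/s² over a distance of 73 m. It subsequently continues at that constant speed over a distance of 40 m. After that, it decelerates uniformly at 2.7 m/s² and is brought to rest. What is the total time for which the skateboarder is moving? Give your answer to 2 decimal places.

Phase 1 (accelerating): v₀ = 4.00 m/s, a = 1.6 m/s².
v = v₀ + at = 4.00 + (1.6)(4) = 10.4 m/s
Δx = v₀t + ½at² = 4.00·4 + 0.5·1.6·4² = 28.8 m

Phase 2 (accelerating): v₀ = 10.4 m/s, a = 1.1 m/s².
v² = v₀² + 2aΔx = 10.4² + 2·1.1·73 = 269 → v = 16.4 m/s
t = (v − v₀)/a = (16.4 − 10.4)/1.1 = 5.45 s

Phase 3 (constant speed): v₀ = 16.4 m/s, a = 0 m/s².
Constant speed: t = d/v = 40/16.4 = 2.44 s

Phase 4 (decelerating): v₀ = 16.4 m/s, a = -2.7 m/s².
v = v₀ + at → t = (0 − 16.4) / -2.7 = 6.07 s
v² = v₀² + 2aΔx → Δx = (0² − 16.4²)/(2·-2.7) = 49.8 m
Total time = 4.00 + 5.45 + 2.44 + 6.07 = 18.0 s

17.96 s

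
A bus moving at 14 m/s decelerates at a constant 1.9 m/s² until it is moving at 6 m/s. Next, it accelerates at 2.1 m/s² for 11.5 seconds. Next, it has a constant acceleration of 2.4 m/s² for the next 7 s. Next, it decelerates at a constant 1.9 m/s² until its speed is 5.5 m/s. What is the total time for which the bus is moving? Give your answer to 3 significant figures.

Phase 1 (decelerating): v₀ = 14.0 m/s, a = -1.9 m/s².
v = v₀ + at → t = (6 − 14.0) / -1.9 = 4.21 s
v² = v₀² + 2aΔx → Δx = (6² − 14.0²)/(2·-1.9) = 42.1 m

Phase 2 (accelerating): v₀ = 6.00 m/s, a = 2.1 m/s².
v = v₀ + at = 6.00 + (2.1)(11.5) = 30.2 m/s
Δx = v₀t + ½at² = 6.00·11.5 + 0.5·2.1·11.5² = 208 m

Phase 3 (accelerating): v₀ = 30.2 m/s, a = 2.4 m/s².
v = v₀ + at = 30.2 + (2.4)(7) = 47.0 m/s
Δx = v₀t + ½at² = 30.2·7 + 0.5·2.4·7² = 270 m

Phase 4 (decelerating): v₀ = 47.0 m/s, a = -1.9 m/s².
v = v₀ + at → t = (5.5 − 47.0) / -1.9 = 21.8 s
v² = v₀² + 2aΔx → Δx = (5.5² − 47.0²)/(2·-1.9) = 572 m
Total time = 4.21 + 11.5 + 7.00 + 21.8 = 44.5 s

44.5 s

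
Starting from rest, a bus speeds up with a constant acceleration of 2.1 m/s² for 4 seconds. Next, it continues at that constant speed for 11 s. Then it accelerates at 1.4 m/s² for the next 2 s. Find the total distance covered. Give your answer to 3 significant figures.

129 m

Phase 1 (accelerating): v₀ = 0 m/s, a = 2.1 m/s².
v = v₀ + at = 0 + (2.1)(4) = 8.40 m/s
Δx = v₀t + ½at² = 0·4 + 0.5·2.1·4² = 16.8 m

Phase 2 (constant speed): v₀ = 8.40 m/s, a = 0 m/s².
v = v₀ + at = 8.40 + (0)(11) = 8.40 m/s
Δx = v₀t + ½at² = 8.40·11 + 0.5·0·11² = 92.4 m

Phase 3 (accelerating): v₀ = 8.40 m/s, a = 1.4 m/s².
v = v₀ + at = 8.40 + (1.4)(2) = 11.2 m/s
Δx = v₀t + ½at² = 8.40·2 + 0.5·1.4·2² = 19.6 m
Total distance = 16.8 + 92.4 + 19.6 = 129 m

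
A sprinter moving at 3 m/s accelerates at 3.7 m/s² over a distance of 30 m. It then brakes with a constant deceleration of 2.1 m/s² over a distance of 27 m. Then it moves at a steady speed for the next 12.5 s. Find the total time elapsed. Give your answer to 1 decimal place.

Phase 1 (accelerating): v₀ = 3.00 m/s, a = 3.7 m/s².
v² = v₀² + 2aΔx = 3.00² + 2·3.7·30 = 231 → v = 15.2 m/s
t = (v − v₀)/a = (15.2 − 3.00)/3.7 = 3.30 s

Phase 2 (decelerating): v₀ = 15.2 m/s, a = -2.1 m/s².
v² = v₀² + 2aΔx = 15.2² + 2·-2.1·27 = 118 → v = 10.8 m/s
t = (v − v₀)/a = (10.8 − 15.2)/-2.1 = 2.07 s

Phase 3 (constant speed): v₀ = 10.8 m/s, a = 0 m/s².
v = v₀ + at = 10.8 + (0)(12.5) = 10.8 m/s
Δx = v₀t + ½at² = 10.8·12.5 + 0.5·0·12.5² = 136 m
Total time = 3.30 + 2.07 + 12.5 = 17.9 s

17.9 s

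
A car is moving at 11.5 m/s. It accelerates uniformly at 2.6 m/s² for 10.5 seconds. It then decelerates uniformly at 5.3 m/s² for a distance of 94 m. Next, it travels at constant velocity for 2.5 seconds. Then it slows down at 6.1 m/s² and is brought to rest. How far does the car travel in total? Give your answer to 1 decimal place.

456.2 m

Phase 1 (accelerating): v₀ = 11.5 m/s, a = 2.6 m/s².
v = v₀ + at = 11.5 + (2.6)(10.5) = 38.8 m/s
Δx = v₀t + ½at² = 11.5·10.5 + 0.5·2.6·10.5² = 264 m

Phase 2 (decelerating): v₀ = 38.8 m/s, a = -5.3 m/s².
v² = v₀² + 2aΔx = 38.8² + 2·-5.3·94 = 509 → v = 22.6 m/s
t = (v − v₀)/a = (22.6 − 38.8)/-5.3 = 3.06 s

Phase 3 (constant speed): v₀ = 22.6 m/s, a = 0 m/s².
v = v₀ + at = 22.6 + (0)(2.5) = 22.6 m/s
Δx = v₀t + ½at² = 22.6·2.5 + 0.5·0·2.5² = 56.4 m

Phase 4 (decelerating): v₀ = 22.6 m/s, a = -6.1 m/s².
v = v₀ + at → t = (0 − 22.6) / -6.1 = 3.70 s
v² = v₀² + 2aΔx → Δx = (0² − 22.6²)/(2·-6.1) = 41.7 m
Total distance = 264 + 94.0 + 56.4 + 41.7 = 456 m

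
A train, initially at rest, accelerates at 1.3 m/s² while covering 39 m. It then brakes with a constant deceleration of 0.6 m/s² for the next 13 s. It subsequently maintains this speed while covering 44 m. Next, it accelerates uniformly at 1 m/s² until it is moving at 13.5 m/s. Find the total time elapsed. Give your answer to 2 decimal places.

Phase 1 (accelerating): v₀ = 0 m/s, a = 1.3 m/s².
v² = v₀² + 2aΔx = 0² + 2·1.3·39 = 101 → v = 10.1 m/s
t = (v − v₀)/a = (10.1 − 0)/1.3 = 7.75 s

Phase 2 (decelerating): v₀ = 10.1 m/s, a = -0.6 m/s².
v = v₀ + at = 10.1 + (-0.6)(13) = 2.27 m/s
Δx = v₀t + ½at² = 10.1·13 + 0.5·-0.6·13² = 80.2 m

Phase 3 (constant speed): v₀ = 2.27 m/s, a = 0 m/s².
Constant speed: t = d/v = 44/2.27 = 19.4 s

Phase 4 (accelerating): v₀ = 2.27 m/s, a = 1 m/s².
v = v₀ + at → t = (13.5 − 2.27) / 1 = 11.2 s
v² = v₀² + 2aΔx → Δx = (13.5² − 2.27²)/(2·1) = 88.5 m
Total time = 7.75 + 13.0 + 19.4 + 11.2 = 51.4 s

51.36 s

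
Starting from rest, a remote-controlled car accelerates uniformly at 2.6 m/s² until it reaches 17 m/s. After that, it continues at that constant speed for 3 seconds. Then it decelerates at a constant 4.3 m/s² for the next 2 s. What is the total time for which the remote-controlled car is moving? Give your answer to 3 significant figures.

11.5 s

Phase 1 (accelerating): v₀ = 0 m/s, a = 2.6 m/s².
v = v₀ + at → t = (17 − 0) / 2.6 = 6.54 s
v² = v₀² + 2aΔx → Δx = (17² − 0²)/(2·2.6) = 55.6 m

Phase 2 (constant speed): v₀ = 17.0 m/s, a = 0 m/s².
v = v₀ + at = 17.0 + (0)(3) = 17.0 m/s
Δx = v₀t + ½at² = 17.0·3 + 0.5·0·3² = 51.0 m

Phase 3 (decelerating): v₀ = 17.0 m/s, a = -4.3 m/s².
v = v₀ + at = 17.0 + (-4.3)(2) = 8.40 m/s
Δx = v₀t + ½at² = 17.0·2 + 0.5·-4.3·2² = 25.4 m
Total time = 6.54 + 3.00 + 2.00 = 11.5 s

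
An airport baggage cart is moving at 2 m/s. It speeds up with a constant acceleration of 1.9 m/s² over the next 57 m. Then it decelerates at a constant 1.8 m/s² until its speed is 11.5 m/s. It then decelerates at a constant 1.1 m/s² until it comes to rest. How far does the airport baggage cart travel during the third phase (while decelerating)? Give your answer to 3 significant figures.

Phase 1 (accelerating): v₀ = 2.00 m/s, a = 1.9 m/s².
v² = v₀² + 2aΔx = 2.00² + 2·1.9·57 = 221 → v = 14.9 m/s
t = (v − v₀)/a = (14.9 − 2.00)/1.9 = 6.76 s

Phase 2 (decelerating): v₀ = 14.9 m/s, a = -1.8 m/s².
v = v₀ + at → t = (11.5 − 14.9) / -1.8 = 1.86 s
v² = v₀² + 2aΔx → Δx = (11.5² − 14.9²)/(2·-1.8) = 24.5 m

Phase 3 (decelerating): v₀ = 11.5 m/s, a = -1.1 m/s².
v = v₀ + at → t = (0 − 11.5) / -1.1 = 10.5 s
v² = v₀² + 2aΔx → Δx = (0² − 11.5²)/(2·-1.1) = 60.1 m
Distance in phase 3 = 60.1 m

60.1 m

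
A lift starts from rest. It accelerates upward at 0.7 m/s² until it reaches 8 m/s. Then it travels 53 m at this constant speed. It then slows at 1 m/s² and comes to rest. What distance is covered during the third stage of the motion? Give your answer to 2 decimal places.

32.00 m

Phase 1 (accelerating): v₀ = 0 m/s, a = 0.7 m/s².
v = v₀ + at → t = (8 − 0) / 0.7 = 11.4 s
v² = v₀² + 2aΔx → Δx = (8² − 0²)/(2·0.7) = 45.7 m

Phase 2 (constant speed): v₀ = 8.00 m/s, a = 0 m/s².
Constant speed: t = d/v = 53/8.00 = 6.62 s

Phase 3 (decelerating): v₀ = 8.00 m/s, a = -1 m/s².
v = v₀ + at → t = (0 − 8.00) / -1 = 8.00 s
v² = v₀² + 2aΔx → Δx = (0² − 8.00²)/(2·-1) = 32.0 m
Distance in phase 3 = 32.0 m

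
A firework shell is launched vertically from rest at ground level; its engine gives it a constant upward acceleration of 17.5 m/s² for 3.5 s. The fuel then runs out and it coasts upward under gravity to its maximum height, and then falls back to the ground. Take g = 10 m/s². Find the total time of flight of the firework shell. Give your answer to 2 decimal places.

17.30 s

Phase 1 (powered ascent): v₀ = 0 m/s, a = 17.5 m/s².
v = v₀ + at = 0 + (17.5)(3.5) = 61.2 m/s
Δx = v₀t + ½at² = 0·3.5 + 0.5·17.5·3.5² = 107 m

Phase 2 (coasting upward): v₀ = 61.2 m/s, a = -10 m/s².
v = v₀ + at → t = (0 − 61.2) / -10 = 6.12 s
v² = v₀² + 2aΔx → Δx = (0² − 61.2²)/(2·-10) = 188 m

Phase 3 (free fall): v₀ = 0 m/s, a = -10 m/s².
Falls 295 m from rest: t = √(2·295/10) = 7.68 s; v = g·t = 76.8 m/s.
Total time = 3.50 + 6.12 + 7.68 = 17.3 s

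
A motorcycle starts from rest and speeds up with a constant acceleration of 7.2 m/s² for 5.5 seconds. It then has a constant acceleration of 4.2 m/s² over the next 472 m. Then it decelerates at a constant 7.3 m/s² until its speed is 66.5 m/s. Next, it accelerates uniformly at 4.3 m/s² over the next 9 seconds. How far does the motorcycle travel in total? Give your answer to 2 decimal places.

Phase 1 (accelerating): v₀ = 0 m/s, a = 7.2 m/s².
v = v₀ + at = 0 + (7.2)(5.5) = 39.6 m/s
Δx = v₀t + ½at² = 0·5.5 + 0.5·7.2·5.5² = 109 m

Phase 2 (accelerating): v₀ = 39.6 m/s, a = 4.2 m/s².
v² = v₀² + 2aΔx = 39.6² + 2·4.2·472 = 5530 → v = 74.4 m/s
t = (v − v₀)/a = (74.4 − 39.6)/4.2 = 8.28 s

Phase 3 (decelerating): v₀ = 74.4 m/s, a = -7.3 m/s².
v = v₀ + at → t = (66.5 − 74.4) / -7.3 = 1.08 s
v² = v₀² + 2aΔx → Δx = (66.5² − 74.4²)/(2·-7.3) = 76.1 m

Phase 4 (accelerating): v₀ = 66.5 m/s, a = 4.3 m/s².
v = v₀ + at = 66.5 + (4.3)(9) = 105 m/s
Δx = v₀t + ½at² = 66.5·9 + 0.5·4.3·9² = 773 m
Total distance = 109 + 472 + 76.1 + 773 = 1430 m

1429.63 m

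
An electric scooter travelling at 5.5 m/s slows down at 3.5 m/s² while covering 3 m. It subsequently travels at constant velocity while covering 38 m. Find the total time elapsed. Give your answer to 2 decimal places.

Phase 1 (decelerating): v₀ = 5.50 m/s, a = -3.5 m/s².
v² = v₀² + 2aΔx = 5.50² + 2·-3.5·3 = 9.25 → v = 3.04 m/s
t = (v − v₀)/a = (3.04 − 5.50)/-3.5 = 0.702 s

Phase 2 (constant speed): v₀ = 3.04 m/s, a = 0 m/s².
Constant speed: t = d/v = 38/3.04 = 12.5 s
Total time = 0.702 + 12.5 = 13.2 s

13.20 s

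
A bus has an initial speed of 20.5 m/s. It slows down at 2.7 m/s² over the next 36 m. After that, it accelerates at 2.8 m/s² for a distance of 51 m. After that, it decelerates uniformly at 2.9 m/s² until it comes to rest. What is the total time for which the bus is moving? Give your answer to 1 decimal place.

12.5 s

Phase 1 (decelerating): v₀ = 20.5 m/s, a = -2.7 m/s².
v² = v₀² + 2aΔx = 20.5² + 2·-2.7·36 = 226 → v = 15.0 m/s
t = (v − v₀)/a = (15.0 − 20.5)/-2.7 = 2.03 s

Phase 2 (accelerating): v₀ = 15.0 m/s, a = 2.8 m/s².
v² = v₀² + 2aΔx = 15.0² + 2·2.8·51 = 511 → v = 22.6 m/s
t = (v − v₀)/a = (22.6 − 15.0)/2.8 = 2.71 s

Phase 3 (decelerating): v₀ = 22.6 m/s, a = -2.9 m/s².
v = v₀ + at → t = (0 − 22.6) / -2.9 = 7.80 s
v² = v₀² + 2aΔx → Δx = (0² − 22.6²)/(2·-2.9) = 88.2 m
Total time = 2.03 + 2.71 + 7.80 = 12.5 s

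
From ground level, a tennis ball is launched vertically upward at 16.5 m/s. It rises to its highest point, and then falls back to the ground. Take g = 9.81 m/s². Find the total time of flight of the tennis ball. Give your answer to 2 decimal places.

Phase 1 (rising): v₀ = 16.5 m/s, a = -9.81 m/s².
v = v₀ + at → t = (0 − 16.5) / -9.81 = 1.68 s
v² = v₀² + 2aΔx → Δx = (0² − 16.5²)/(2·-9.81) = 13.9 m

Phase 2 (falling): v₀ = 0 m/s, a = -9.81 m/s².
Falls 13.9 m from rest: t = √(2·13.9/9.81) = 1.68 s; v = g·t = 16.5 m/s.
Total time = 1.68 + 1.68 = 3.36 s

3.36 s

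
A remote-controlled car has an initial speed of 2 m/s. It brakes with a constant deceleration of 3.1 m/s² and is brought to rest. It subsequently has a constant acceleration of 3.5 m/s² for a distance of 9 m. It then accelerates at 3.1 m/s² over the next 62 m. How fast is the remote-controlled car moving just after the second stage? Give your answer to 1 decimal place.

Phase 1 (decelerating): v₀ = 2.00 m/s, a = -3.1 m/s².
v = v₀ + at → t = (0 − 2.00) / -3.1 = 0.645 s
v² = v₀² + 2aΔx → Δx = (0² − 2.00²)/(2·-3.1) = 0.645 m

Phase 2 (accelerating): v₀ = 0 m/s, a = 3.5 m/s².
v² = v₀² + 2aΔx = 0² + 2·3.5·9 = 63.0 → v = 7.94 m/s
t = (v − v₀)/a = (7.94 − 0)/3.5 = 2.27 s
Speed at end of phase 2 = 7.94 m/s

7.9 m/s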